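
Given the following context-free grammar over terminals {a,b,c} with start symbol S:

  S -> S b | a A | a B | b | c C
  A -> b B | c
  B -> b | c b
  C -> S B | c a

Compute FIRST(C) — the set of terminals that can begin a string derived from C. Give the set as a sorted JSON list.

Compute FIRST by fixpoint:
pass 1:
  A via A→b B: +{b}
  A via A→c: +{c}
  B via B→b: +{b}
  B via B→c b: +{c}
  C via C→c a: +{c}
  S via S→a A: +{a}
  S via S→b: +{b}
  S via S→c C: +{c}
  FIRST[S]={a,b,c}  FIRST[A]={b,c}  FIRST[B]={b,c}  FIRST[C]={c}
pass 2:
  C via C→S B: +{a,b}
  FIRST[S]={a,b,c}  FIRST[A]={b,c}  FIRST[B]={b,c}  FIRST[C]={a,b,c}
pass 3: (no change)
  FIRST[S]={a,b,c}  FIRST[A]={b,c}  FIRST[B]={b,c}  FIRST[C]={a,b,c}

FIRST(C) = ["a", "b", "c"]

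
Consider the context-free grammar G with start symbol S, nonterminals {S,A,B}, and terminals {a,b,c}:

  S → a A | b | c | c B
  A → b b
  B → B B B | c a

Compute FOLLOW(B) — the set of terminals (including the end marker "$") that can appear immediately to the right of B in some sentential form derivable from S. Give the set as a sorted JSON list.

FIRST iteration:
[1]
  A via A→b b: +{b}
  B via B→c a: +{c}
  S via S→a A: +{a}
  S via S→b: +{b}
  S via S→c: +{c}
  S: {a,b,c}  A: {b}  B: {c}
[2] — fixpoint
  S: {a,b,c}  A: {b}  B: {c}

FOLLOW iteration:
FOLLOW(S) := {$}
iter 1:
  B→B B B: FOLLOW(B) ⊇ FIRST(B) = {c}; new: +{c}
  S→a A: FOLLOW(A) ⊇ FOLLOW(S) ⊇ {$}; new: +{$}
  S→c B: FOLLOW(B) ⊇ FOLLOW(S) ⊇ {$}; new: +{$}
  S: {$}  A: {$}  B: {$,c}
iter 2: — fixpoint
  S: {$}  A: {$}  B: {$,c}

FOLLOW(B) = ["$", "c"]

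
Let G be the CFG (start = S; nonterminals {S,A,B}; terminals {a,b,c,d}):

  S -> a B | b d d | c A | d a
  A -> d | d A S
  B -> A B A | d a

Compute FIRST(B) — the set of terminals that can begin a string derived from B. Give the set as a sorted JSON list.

FIRST iteration:
pass 1:
  A via A→d: +{d}
  B via B→A B A: +{d}
  S via S→a B: +{a}
  S via S→b d d: +{b}
  S via S→c A: +{c}
  S via S→d a: +{d}
  FIRST(S)={a,b,c,d}  FIRST(A)={d}  FIRST(B)={d}
pass 2: (stable)
  FIRST(S)={a,b,c,d}  FIRST(A)={d}  FIRST(B)={d}

FIRST(B) = ["d"]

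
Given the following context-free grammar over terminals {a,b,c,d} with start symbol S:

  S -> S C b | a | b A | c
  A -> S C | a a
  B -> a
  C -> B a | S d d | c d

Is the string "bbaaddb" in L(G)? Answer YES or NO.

CNF form of G:
  S -> S X5 | T3 A | a | c
  A -> S C | T0 T0
  B -> a
  C -> B T0 | S X4 | T2 T1
  T0 -> a
  T1 -> d
  T2 -> c
  T3 -> b
  X4 -> T1 T1
  X5 -> C T3

Fill CYK table bottom-up:
  T[0,0] 'b' = {T3}  orig:{}
  T[1,1] 'b' = {T3}  orig:{}
  T[2,2] 'a' = {B,S,T0}  orig:{B,S}
  T[3,3] 'a' = {B,S,T0}  orig:{B,S}
  T[4,4] 'd' = {T1}  orig:{}
  T[5,5] 'd' = {T1}  orig:{}
  T[6,6] 'b' = {T3}  orig:{}
  T[0,1] 'bb' = ∅
  T[1,2] 'ba' = ∅
  T[2,3] 'aa' = {A,C}
  T[3,4] 'ad' = ∅
  T[4,5] 'dd' = {X4}  orig:{}
  T[5,6] 'db' = ∅
  T[0,2] 'bba' = ∅
  T[1,3] 'baa' = {S}
  T[2,4] 'aad' = ∅
  T[3,5] 'add' = {C}
  T[4,6] 'ddb' = ∅
  T[0,3] 'bbaa' = ∅
  T[1,4] 'baad' = ∅
  T[2,5] 'aadd' = {A}
  T[3,6] 'addb' = {X5}  orig:{}
  T[0,4] 'bbaad' = ∅
  T[1,5] 'baadd' = {C,S}
  T[2,6] 'aaddb' = {S}
  T[0,5] 'bbaadd' = ∅
  T[1,6] 'baaddb' = {X5}  orig:{}
  T[0,6] 'bbaaddb' = ∅

S ∉ T[0,6] ⇒ NO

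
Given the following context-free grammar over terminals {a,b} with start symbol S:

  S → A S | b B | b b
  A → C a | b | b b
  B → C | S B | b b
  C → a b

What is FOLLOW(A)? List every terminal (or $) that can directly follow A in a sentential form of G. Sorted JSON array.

Compute FIRST by fixpoint:
iter 1:
  A via A→b: +{b}
  B via B→b b: +{b}
  C via C→a b: +{a}
  S via S→A S: +{b}
  FIRST[S]={b}  FIRST[A]={b}  FIRST[B]={b}  FIRST[C]={a}
iter 2:
  A via A→C a: +{a}
  B via B→C: +{a}
  S via S→A S: +{a}
  FIRST[S]={a,b}  FIRST[A]={a,b}  FIRST[B]={a,b}  FIRST[C]={a}
iter 3: (no change)
  FIRST[S]={a,b}  FIRST[A]={a,b}  FIRST[B]={a,b}  FIRST[C]={a}

Compute FOLLOW by fixpoint:
seed FOLLOW(S) with $
pass 1:
  A→C a: FOLLOW(C) ⊇ FIRST(a) = {a}; new: +{a}
  B→S B: FOLLOW(S) ⊇ FIRST(B) = {a,b}; new: +{a,b}
  S→A S: FOLLOW(A) ⊇ FIRST(S) = {a,b}; new: +{a,b}
  S→b B: FOLLOW(B) ⊇ FOLLOW(S) ⊇ {$,a,b}; new: +{$,a,b}
  S: {$,a,b}  A: {a,b}  B: {$,a,b}  C: {a}
pass 2:
  B→C: FOLLOW(C) ⊇ FOLLOW(B) ⊇ {$,a,b}; new: +{$,b}
  S: {$,a,b}  A: {a,b}  B: {$,a,b}  C: {$,a,b}
pass 3: (no change)
  S: {$,a,b}  A: {a,b}  B: {$,a,b}  C: {$,a,b}

FOLLOW(A) = ["a", "b"]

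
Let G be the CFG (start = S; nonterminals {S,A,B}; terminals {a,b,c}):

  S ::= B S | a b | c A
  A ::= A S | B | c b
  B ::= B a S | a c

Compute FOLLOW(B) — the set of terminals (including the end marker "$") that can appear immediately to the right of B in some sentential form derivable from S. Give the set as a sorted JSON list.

FIRST iteration:
round 1:
  A via A→c b: +{c}
  B via B→a c: +{a}
  S via S→B S: +{a}
  S via S→c A: +{c}
  FIRST(S)={a,c}  FIRST(A)={c}  FIRST(B)={a}
round 2:
  A via A→B: +{a}
  FIRST(S)={a,c}  FIRST(A)={a,c}  FIRST(B)={a}
round 3: (no change)
  FIRST(S)={a,c}  FIRST(A)={a,c}  FIRST(B)={a}

FOLLOW iteration:
initialize: $ ∈ FOLLOW(S)
iter 1:
  A→A S: FOLLOW(A) ⊇ FIRST(S) = {a,c}; new: +{a,c}
  A→A S: FOLLOW(S) ⊇ FOLLOW(A) ⊇ {a,c}; new: +{a,c}
  A→B: FOLLOW(B) ⊇ FOLLOW(A) ⊇ {a,c}; new: +{a,c}
  S→c A: FOLLOW(A) ⊇ FOLLOW(S) ⊇ {$,a,c}; new: +{$}
  FOLLOW[S]={$,a,c}  FOLLOW[A]={$,a,c}  FOLLOW[B]={a,c}
iter 2:
  A→B: FOLLOW(B) ⊇ FOLLOW(A) ⊇ {$,a,c}; new: +{$}
  FOLLOW[S]={$,a,c}  FOLLOW[A]={$,a,c}  FOLLOW[B]={$,a,c}
iter 3: (stable)
  FOLLOW[S]={$,a,c}  FOLLOW[A]={$,a,c}  FOLLOW[B]={$,a,c}

FOLLOW(B) = ["$", "a", "c"]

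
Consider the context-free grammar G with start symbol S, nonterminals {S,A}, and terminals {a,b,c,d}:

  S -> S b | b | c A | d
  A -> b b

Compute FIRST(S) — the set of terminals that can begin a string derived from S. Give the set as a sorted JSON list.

FIRST iteration:
round 1:
  A via A→b b: +{b}
  S via S→b: +{b}
  S via S→c A: +{c}
  S via S→d: +{d}
  S: {b,c,d}  A: {b}
round 2: (stable)
  S: {b,c,d}  A: {b}

FIRST(S) = ["b", "c", "d"]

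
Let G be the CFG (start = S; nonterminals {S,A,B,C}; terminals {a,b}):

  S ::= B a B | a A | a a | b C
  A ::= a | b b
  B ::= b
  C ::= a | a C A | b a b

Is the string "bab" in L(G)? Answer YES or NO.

Convert to CNF:
  S -> B X4 | T0 C | T1 A | T1 T1
  A -> T0 T0 | a
  B -> b
  C -> T0 X3 | T1 X2 | a
  T0 -> b
  T1 -> a
  X2 -> C A
  X3 -> T1 T0
  X4 -> T1 B

CYK table (by increasing span):
  T[0,0] 'b' = {B,T0}  orig:{B}
  T[1,1] 'a' = {A,C,T1}  orig:{A,C}
  T[2,2] 'b' = {B,T0}  orig:{B}
  T[0,1] 'ba' = {S}
  T[1,2] 'ab' = {X3,X4}  orig:{}
  T[0,2] 'bab' = {C,S}

S ∈ T[0,2] ⇒ YES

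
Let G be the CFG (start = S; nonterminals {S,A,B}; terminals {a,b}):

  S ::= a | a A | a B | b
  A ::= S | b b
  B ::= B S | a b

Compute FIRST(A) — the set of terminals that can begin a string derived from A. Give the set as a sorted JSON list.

FIRST sets, iterate to fixpoint:
iter 1:
  A via A→b b: +{b}
  B via B→a b: +{a}
  S via S→a: +{a}
  S via S→b: +{b}
  FIRST(S)={a,b}  FIRST(A)={b}  FIRST(B)={a}
iter 2:
  A via A→S: +{a}
  FIRST(S)={a,b}  FIRST(A)={a,b}  FIRST(B)={a}
iter 3: (no change)
  FIRST(S)={a,b}  FIRST(A)={a,b}  FIRST(B)={a}

FIRST(A) = ["a", "b"]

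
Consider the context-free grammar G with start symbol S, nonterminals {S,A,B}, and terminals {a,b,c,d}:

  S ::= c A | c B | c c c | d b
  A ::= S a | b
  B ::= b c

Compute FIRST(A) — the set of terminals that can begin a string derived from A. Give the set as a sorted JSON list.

Compute FIRST by fixpoint:
pass 1:
  A via A→b: +{b}
  B via B→b c: +{b}
  S via S→c A: +{c}
  S via S→d b: +{d}
  S: {c,d}  A: {b}  B: {b}
pass 2:
  A via A→S a: +{c,d}
  S: {c,d}  A: {b,c,d}  B: {b}
pass 3: done
  S: {c,d}  A: {b,c,d}  B: {b}

FIRST(A) = ["b", "c", "d"]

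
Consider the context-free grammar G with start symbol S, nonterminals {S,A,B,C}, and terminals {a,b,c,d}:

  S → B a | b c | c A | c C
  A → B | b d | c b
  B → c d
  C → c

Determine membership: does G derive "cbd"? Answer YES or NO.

Convert to CNF:
  S -> B T3 | T0 T2 | T2 A | T2 C
  A -> T0 T1 | T2 T0 | T2 T1
  B -> T2 T1
  C -> c
  T0 -> b
  T1 -> d
  T2 -> c
  T3 -> a

CYK fill:
  cell(0,0) c: {C,T2}  orig:{C}
  cell(1,1) b: {T0}  orig:{}
  cell(2,2) d: {T1}  orig:{}
  cell(0,1) cb: {A}
  cell(1,2) bd: {A}
  cell(0,2) cbd: {S}

S ∈ T[0,2] ⇒ YES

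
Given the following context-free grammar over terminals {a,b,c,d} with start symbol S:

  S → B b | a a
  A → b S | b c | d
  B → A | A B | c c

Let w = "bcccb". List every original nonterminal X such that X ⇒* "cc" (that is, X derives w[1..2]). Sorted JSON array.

Convert to CNF:
  S -> B T0 | T2 T2
  A -> T0 S | T0 T1 | d
  B -> A B | T0 S | T0 T1 | T1 T1 | d
  T0 -> b
  T1 -> c
  T2 -> a

CYK fill (cells [i..j] with 1 ≤ i ≤ j ≤ 2 only):
  [1..1]={T1}  "c"  orig:{}
  [2..2]={T1}  "c"  orig:{}
  [1..2]={B}  "cc"

Original NTs in T[1,2] deriving "cc": ["B"]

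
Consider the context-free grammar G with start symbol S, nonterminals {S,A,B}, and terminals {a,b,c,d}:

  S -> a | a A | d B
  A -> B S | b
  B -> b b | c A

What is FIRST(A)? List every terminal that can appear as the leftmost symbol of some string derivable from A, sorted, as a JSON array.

Compute FIRST by fixpoint:
round 1:
  A via A→b: +{b}
  B via B→b b: +{b}
  B via B→c A: +{c}
  S via S→a: +{a}
  S via S→d B: +{d}
  S: {a,d}  A: {b}  B: {b,c}
round 2:
  A via A→B S: +{c}
  S: {a,d}  A: {b,c}  B: {b,c}
round 3: (stable)
  S: {a,d}  A: {b,c}  B: {b,c}

FIRST(A) = ["b", "c"]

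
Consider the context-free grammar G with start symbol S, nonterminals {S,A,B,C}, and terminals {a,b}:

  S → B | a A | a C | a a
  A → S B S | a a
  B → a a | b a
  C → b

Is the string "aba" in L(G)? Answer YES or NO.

CNF form of G:
  S -> T0 A | T0 C | T0 T0 | T1 T0
  A -> S X2 | T0 T0
  B -> T0 T0 | T1 T0
  C -> b
  T0 -> a
  T1 -> b
  X2 -> B S

Fill CYK table bottom-up:
  T[0,0] 'a' = {T0}  orig:{}
  T[1,1] 'b' = {C,T1}  orig:{C}
  T[2,2] 'a' = {T0}  orig:{}
  T[0,1] 'ab' = {S}
  T[1,2] 'ba' = {B,S}
  T[0,2] 'aba' = ∅

S ∉ T[0,2] ⇒ NO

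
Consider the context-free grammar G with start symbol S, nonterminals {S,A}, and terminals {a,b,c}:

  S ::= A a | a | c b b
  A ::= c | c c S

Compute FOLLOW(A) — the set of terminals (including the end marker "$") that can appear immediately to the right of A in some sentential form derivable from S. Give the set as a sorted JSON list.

FIRST sets, iterate to fixpoint:
pass 1:
  A via A→c: +{c}
  S via S→A a: +{c}
  S via S→a: +{a}
  FIRST(S)={a,c}  FIRST(A)={c}
pass 2: (no change)
  FIRST(S)={a,c}  FIRST(A)={c}

FOLLOW sets:
FOLLOW(S) := {$}
[1]
  S→A a: FOLLOW(A) ⊇ FIRST(a) = {a}; new: +{a}
  FOLLOW(S)={$}  FOLLOW(A)={a}
[2]
  A→c c S: FOLLOW(S) ⊇ FOLLOW(A) ⊇ {a}; new: +{a}
  FOLLOW(S)={$,a}  FOLLOW(A)={a}
[3] (stable)
  FOLLOW(S)={$,a}  FOLLOW(A)={a}

FOLLOW(A) = ["a"]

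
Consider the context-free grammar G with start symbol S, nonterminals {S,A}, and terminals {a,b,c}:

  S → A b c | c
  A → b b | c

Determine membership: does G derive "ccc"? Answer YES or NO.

Convert to CNF:
  S -> A X2 | c
  A -> T0 T0 | c
  T0 -> b
  T1 -> c
  X2 -> T0 T1

Fill CYK table bottom-up:
  cell(0,0) c: {A,S,T1}  orig:{A,S}
  cell(1,1) c: {A,S,T1}  orig:{A,S}
  cell(2,2) c: {A,S,T1}  orig:{A,S}
  cell(0,1) cc: ∅
  cell(1,2) cc: ∅
  cell(0,2) ccc: ∅

S ∉ T[0,2] ⇒ NO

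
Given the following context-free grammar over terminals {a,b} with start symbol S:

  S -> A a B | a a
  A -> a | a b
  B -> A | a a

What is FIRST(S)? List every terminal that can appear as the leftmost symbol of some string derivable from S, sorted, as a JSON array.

FIRST sets, iterate to fixpoint:
round 1:
  A via A→a: +{a}
  B via B→A: +{a}
  S via S→A a B: +{a}
  FIRST[S]={a}  FIRST[A]={a}  FIRST[B]={a}
round 2: done
  FIRST[S]={a}  FIRST[A]={a}  FIRST[B]={a}

FIRST(S) = ["a"]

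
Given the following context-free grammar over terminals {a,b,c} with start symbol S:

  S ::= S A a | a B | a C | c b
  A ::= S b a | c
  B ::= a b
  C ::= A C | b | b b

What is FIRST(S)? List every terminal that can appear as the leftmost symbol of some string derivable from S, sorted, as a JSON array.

FIRST sets, iterate to fixpoint:
pass 1:
  A via A→c: +{c}
  B via B→a b: +{a}
  C via C→A C: +{c}
  C via C→b: +{b}
  S via S→a B: +{a}
  S via S→c b: +{c}
  FIRST[S]={a,c}  FIRST[A]={c}  FIRST[B]={a}  FIRST[C]={b,c}
pass 2:
  A via A→S b a: +{a}
  C via C→A C: +{a}
  FIRST[S]={a,c}  FIRST[A]={a,c}  FIRST[B]={a}  FIRST[C]={a,b,c}
pass 3: (stable)
  FIRST[S]={a,c}  FIRST[A]={a,c}  FIRST[B]={a}  FIRST[C]={a,b,c}

FIRST(S) = ["a", "c"]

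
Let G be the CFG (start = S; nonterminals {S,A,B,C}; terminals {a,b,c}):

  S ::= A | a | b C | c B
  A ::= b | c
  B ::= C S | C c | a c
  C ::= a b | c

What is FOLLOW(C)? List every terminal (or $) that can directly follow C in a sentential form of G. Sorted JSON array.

FIRST iteration:
pass 1:
  A via A→b: +{b}
  A via A→c: +{c}
  B via B→a c: +{a}
  C via C→a b: +{a}
  C via C→c: +{c}
  S via S→A: +{b,c}
  S via S→a: +{a}
  FIRST(S)={a,b,c}  FIRST(A)={b,c}  FIRST(B)={a}  FIRST(C)={a,c}
pass 2:
  B via B→C S: +{c}
  FIRST(S)={a,b,c}  FIRST(A)={b,c}  FIRST(B)={a,c}  FIRST(C)={a,c}
pass 3: (stable)
  FIRST(S)={a,b,c}  FIRST(A)={b,c}  FIRST(B)={a,c}  FIRST(C)={a,c}

FOLLOW sets:
FOLLOW(S) := {$}
round 1:
  B→C S: FOLLOW(C) ⊇ FIRST(S) = {a,b,c}; new: +{a,b,c}
  S→A: FOLLOW(A) ⊇ FOLLOW(S) ⊇ {$}; new: +{$}
  S→b C: FOLLOW(C) ⊇ FOLLOW(S) ⊇ {$}; new: +{$}
  S→c B: FOLLOW(B) ⊇ FOLLOW(S) ⊇ {$}; new: +{$}
  S: {$}  A: {$}  B: {$}  C: {$,a,b,c}
round 2: (stable)
  S: {$}  A: {$}  B: {$}  C: {$,a,b,c}

FOLLOW(C) = ["$", "a", "b", "c"]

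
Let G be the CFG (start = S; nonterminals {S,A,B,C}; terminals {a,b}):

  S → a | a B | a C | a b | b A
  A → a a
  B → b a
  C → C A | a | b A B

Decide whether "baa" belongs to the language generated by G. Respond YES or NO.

CNF form of G:
  S -> T0 B | T0 C | T0 T1 | T1 A | a
  A -> T0 T0
  B -> T1 T0
  C -> C A | T1 X2 | a
  T0 -> a
  T1 -> b
  X2 -> A B

CYK fill:
  cell(0,0) b: {T1}  orig:{}
  cell(1,1) a: {C,S,T0}  orig:{C,S}
  cell(2,2) a: {C,S,T0}  orig:{C,S}
  cell(0,1) ba: {B}
  cell(1,2) aa: {A,S}
  cell(0,2) baa: {S}

S ∈ T[0,2] ⇒ YES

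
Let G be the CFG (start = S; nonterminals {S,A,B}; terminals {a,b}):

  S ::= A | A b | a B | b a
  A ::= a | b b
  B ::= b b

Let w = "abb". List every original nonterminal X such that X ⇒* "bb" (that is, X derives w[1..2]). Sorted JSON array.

Convert to CNF:
  S -> A T0 | T0 T0 | T0 T1 | T1 B | a
  A -> T0 T0 | a
  B -> T0 T0
  T0 -> b
  T1 -> a

Fill CYK table bottom-up — only the sub-triangle for w[1..2]:
  cell(1,1) b: {T0}  orig:{}
  cell(2,2) b: {T0}  orig:{}
  cell(1,2) bb: {A,B,S}

Original NTs in T[1,2] deriving "bb": ["A", "B", "S"]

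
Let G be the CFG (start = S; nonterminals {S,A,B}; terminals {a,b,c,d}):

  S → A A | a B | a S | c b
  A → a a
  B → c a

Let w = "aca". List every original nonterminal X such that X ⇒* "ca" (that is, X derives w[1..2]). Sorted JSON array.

CNF form of G:
  S -> A A | T0 B | T0 S | T1 T2
  A -> T0 T0
  B -> T1 T0
  T0 -> a
  T1 -> c
  T2 -> b

CYK table (by increasing span) — only the sub-triangle for w[1..2]:
  T[1,1] 'c' = {T1}  orig:{}
  T[2,2] 'a' = {T0}  orig:{}
  T[1,2] 'ca' = {B}

Original NTs in T[1,2] deriving "ca": ["B"]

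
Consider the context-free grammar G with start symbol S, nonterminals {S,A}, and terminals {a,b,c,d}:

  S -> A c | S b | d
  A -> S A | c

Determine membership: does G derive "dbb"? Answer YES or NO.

CNF form of G:
  S -> A T0 | S T1 | d
  A -> S A | c
  T0 -> c
  T1 -> b

CYK table (by increasing span):
  [0..0]={S}  "d"
  [1..1]={T1}  "b"  orig:{}
  [2..2]={T1}  "b"  orig:{}
  [0..1]={S}  "db"
  [1..2]=∅  "bb"
  [0..2]={S}  "dbb"

S ∈ T[0,2] ⇒ YES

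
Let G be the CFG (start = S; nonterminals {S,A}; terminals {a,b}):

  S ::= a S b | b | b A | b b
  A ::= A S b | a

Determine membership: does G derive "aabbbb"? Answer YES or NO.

CNF form of G:
  S -> T0 A | T0 T0 | T1 X3 | b
  A -> A X2 | a
  T0 -> b
  T1 -> a
  X2 -> S T0
  X3 -> S T0

Fill CYK table bottom-up:
  T[0,0] 'a' = {A,T1}  orig:{A}
  T[1,1] 'a' = {A,T1}  orig:{A}
  T[2,2] 'b' = {S,T0}  orig:{S}
  T[3,3] 'b' = {S,T0}  orig:{S}
  T[4,4] 'b' = {S,T0}  orig:{S}
  T[5,5] 'b' = {S,T0}  orig:{S}
  T[0,1] 'aa' = ∅
  T[1,2] 'ab' = ∅
  T[2,3] 'bb' = {S,X2,X3}  orig:{S}
  T[3,4] 'bb' = {S,X2,X3}  orig:{S}
  T[4,5] 'bb' = {S,X2,X3}  orig:{S}
  T[0,2] 'aab' = ∅
  T[1,3] 'abb' = {A,S}
  T[2,4] 'bbb' = {X2,X3}  orig:{}
  T[3,5] 'bbb' = {X2,X3}  orig:{}
  T[0,3] 'aabb' = ∅
  T[1,4] 'abbb' = {A,S,X2,X3}  orig:{A,S}
  T[2,5] 'bbbb' = ∅
  T[0,4] 'aabbb' = {A,S}
  T[1,5] 'abbbb' = {A,X2,X3}  orig:{A}
  T[0,5] 'aabbbb' = {A,S,X2,X3}  orig:{A,S}

S ∈ T[0,5] ⇒ YES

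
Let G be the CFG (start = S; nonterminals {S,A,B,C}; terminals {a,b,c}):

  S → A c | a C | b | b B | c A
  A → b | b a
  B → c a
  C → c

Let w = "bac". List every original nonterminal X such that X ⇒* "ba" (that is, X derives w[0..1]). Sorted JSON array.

Convert to CNF:
  S -> A T2 | T0 B | T1 C | T2 A | b
  A -> T0 T1 | b
  B -> T2 T1
  C -> c
  T0 -> b
  T1 -> a
  T2 -> c

Fill CYK table bottom-up (cells [i..j] with 0 ≤ i ≤ j ≤ 1 only):
  cell(0,0) b: {A,S,T0}  orig:{A,S}
  cell(1,1) a: {T1}  orig:{}
  cell(0,1) ba: {A}

Original NTs in T[0,1] deriving "ba": ["A"]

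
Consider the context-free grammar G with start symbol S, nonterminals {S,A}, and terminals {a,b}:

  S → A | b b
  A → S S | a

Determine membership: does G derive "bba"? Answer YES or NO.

CNF form of G:
  S -> S S | T0 T0 | a
  A -> S S | a
  T0 -> b

CYK table (by increasing span):
  cell(0,0) b: {T0}  orig:{}
  cell(1,1) b: {T0}  orig:{}
  cell(2,2) a: {A,S}
  cell(0,1) bb: {S}
  cell(1,2) ba: ∅
  cell(0,2) bba: {A,S}

S ∈ T[0,2] ⇒ YES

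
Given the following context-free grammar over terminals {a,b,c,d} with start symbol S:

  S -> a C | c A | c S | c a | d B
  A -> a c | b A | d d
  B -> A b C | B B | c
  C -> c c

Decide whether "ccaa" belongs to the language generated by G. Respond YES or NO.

CNF form of G:
  S -> T0 C | T1 A | T1 S | T1 T0 | T3 B
  A -> T0 T1 | T2 A | T3 T3
  B -> A X4 | B B | c
  C -> T1 T1
  T0 -> a
  T1 -> c
  T2 -> b
  T3 -> d
  X4 -> T2 C

CYK fill:
  cell(0,0) c: {B,T1}  orig:{B}
  cell(1,1) c: {B,T1}  orig:{B}
  cell(2,2) a: {T0}  orig:{}
  cell(3,3) a: {T0}  orig:{}
  cell(0,1) cc: {B,C}
  cell(1,2) ca: {S}
  cell(2,3) aa: ∅
  cell(0,2) cca: {S}
  cell(1,3) caa: ∅
  cell(0,3) ccaa: ∅

S ∉ T[0,3] ⇒ NO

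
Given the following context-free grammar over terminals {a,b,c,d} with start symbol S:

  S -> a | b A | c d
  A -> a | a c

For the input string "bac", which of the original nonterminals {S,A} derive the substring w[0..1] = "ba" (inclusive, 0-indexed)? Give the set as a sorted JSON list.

CNF form of G:
  S -> T1 T3 | T2 A | a
  A -> T0 T1 | a
  T0 -> a
  T1 -> c
  T2 -> b
  T3 -> d

Fill CYK table bottom-up (cells [i..j] with 0 ≤ i ≤ j ≤ 1 only):
  T[0,0] 'b' = {T2}  orig:{}
  T[1,1] 'a' = {A,S,T0}  orig:{A,S}
  T[0,1] 'ba' = {S}

Original NTs in T[0,1] deriving "ba": ["S"]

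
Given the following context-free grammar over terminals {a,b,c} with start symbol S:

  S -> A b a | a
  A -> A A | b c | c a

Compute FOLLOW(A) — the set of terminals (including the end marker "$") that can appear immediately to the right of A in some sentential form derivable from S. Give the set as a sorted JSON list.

Compute FIRST by fixpoint:
round 1:
  A via A→b c: +{b}
  A via A→c a: +{c}
  S via S→A b a: +{b,c}
  S via S→a: +{a}
  FIRST[S]={a,b,c}  FIRST[A]={b,c}
round 2: (no change)
  FIRST[S]={a,b,c}  FIRST[A]={b,c}

Compute FOLLOW by fixpoint:
seed FOLLOW(S) with $
[1]
  A→A A: FOLLOW(A) ⊇ FIRST(A) = {b,c}; new: +{b,c}
  S: {$}  A: {b,c}
[2] done
  S: {$}  A: {b,c}

FOLLOW(A) = ["b", "c"]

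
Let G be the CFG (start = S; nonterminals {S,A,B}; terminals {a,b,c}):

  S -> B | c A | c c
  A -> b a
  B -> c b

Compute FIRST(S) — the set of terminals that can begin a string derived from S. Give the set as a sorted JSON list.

Compute FIRST by fixpoint:
[1]
  A via A→b a: +{b}
  B via B→c b: +{c}
  S via S→B: +{c}
  FIRST[S]={c}  FIRST[A]={b}  FIRST[B]={c}
[2] done
  FIRST[S]={c}  FIRST[A]={b}  FIRST[B]={c}

FIRST(S) = ["c"]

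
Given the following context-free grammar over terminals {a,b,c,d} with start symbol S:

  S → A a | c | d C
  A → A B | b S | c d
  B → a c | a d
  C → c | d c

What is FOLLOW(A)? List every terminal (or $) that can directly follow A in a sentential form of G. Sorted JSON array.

Compute FIRST by fixpoint:
round 1:
  A via A→b S: +{b}
  A via A→c d: +{c}
  B via B→a c: +{a}
  C via C→c: +{c}
  C via C→d c: +{d}
  S via S→A a: +{b,c}
  S via S→d C: +{d}
  S: {b,c,d}  A: {b,c}  B: {a}  C: {c,d}
round 2: (no change)
  S: {b,c,d}  A: {b,c}  B: {a}  C: {c,d}

FOLLOW sets:
FOLLOW(S) := {$}
[1]
  A→A B: FOLLOW(A) ⊇ FIRST(B) = {a}; new: +{a}
  A→A B: FOLLOW(B) ⊇ FOLLOW(A) ⊇ {a}; new: +{a}
  A→b S: FOLLOW(S) ⊇ FOLLOW(A) ⊇ {a}; new: +{a}
  S→d C: FOLLOW(C) ⊇ FOLLOW(S) ⊇ {$,a}; new: +{$,a}
  FOLLOW[S]={$,a}  FOLLOW[A]={a}  FOLLOW[B]={a}  FOLLOW[C]={$,a}
[2] done
  FOLLOW[S]={$,a}  FOLLOW[A]={a}  FOLLOW[B]={a}  FOLLOW[C]={$,a}

FOLLOW(A) = ["a"]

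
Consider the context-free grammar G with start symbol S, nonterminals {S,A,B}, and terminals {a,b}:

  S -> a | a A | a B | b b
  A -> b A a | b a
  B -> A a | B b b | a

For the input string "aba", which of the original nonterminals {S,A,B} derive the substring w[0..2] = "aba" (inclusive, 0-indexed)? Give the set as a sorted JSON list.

CNF form of G:
  S -> T0 T0 | T1 A | T1 B | a
  A -> T0 T1 | T0 X2
  B -> A T1 | B X3 | a
  T0 -> b
  T1 -> a
  X2 -> A T1
  X3 -> T0 T0

CYK fill, restricted to cells inside w[0..2]:
  T[0,0] 'a' = {B,S,T1}  orig:{B,S}
  T[1,1] 'b' = {T0}  orig:{}
  T[2,2] 'a' = {B,S,T1}  orig:{B,S}
  T[0,1] 'ab' = ∅
  T[1,2] 'ba' = {A}
  T[0,2] 'aba' = {S}

Original NTs in T[0,2] deriving "aba": ["S"]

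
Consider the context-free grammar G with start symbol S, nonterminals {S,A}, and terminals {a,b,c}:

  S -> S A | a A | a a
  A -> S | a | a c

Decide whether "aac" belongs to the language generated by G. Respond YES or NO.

CNF form of G:
  S -> S A | T0 A | T0 T0
  A -> S A | T0 A | T0 T0 | T0 T1 | a
  T0 -> a
  T1 -> c

Fill CYK table bottom-up:
  T[0,0] 'a' = {A,T0}  orig:{A}
  T[1,1] 'a' = {A,T0}  orig:{A}
  T[2,2] 'c' = {T1}  orig:{}
  T[0,1] 'aa' = {A,S}
  T[1,2] 'ac' = {A}
  T[0,2] 'aac' = {A,S}

S ∈ T[0,2] ⇒ YES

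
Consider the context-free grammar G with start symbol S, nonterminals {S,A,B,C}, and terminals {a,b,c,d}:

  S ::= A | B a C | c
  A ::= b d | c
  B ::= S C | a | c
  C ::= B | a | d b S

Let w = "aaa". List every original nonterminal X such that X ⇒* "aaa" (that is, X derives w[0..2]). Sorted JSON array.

Convert to CNF:
  S -> B X4 | T0 T1 | c
  A -> T0 T1 | c
  B -> S C | a | c
  C -> S C | T1 X3 | a | c
  T0 -> b
  T1 -> d
  T2 -> a
  X3 -> T0 S
  X4 -> T2 C

CYK table (by increasing span) — only the sub-triangle for w[0..2]:
  cell(0,0) a: {B,C,T2}  orig:{B,C}
  cell(1,1) a: {B,C,T2}  orig:{B,C}
  cell(2,2) a: {B,C,T2}  orig:{B,C}
  cell(0,1) aa: {X4}  orig:{}
  cell(1,2) aa: {X4}  orig:{}
  cell(0,2) aaa: {S}

Original NTs in T[0,2] deriving "aaa": ["S"]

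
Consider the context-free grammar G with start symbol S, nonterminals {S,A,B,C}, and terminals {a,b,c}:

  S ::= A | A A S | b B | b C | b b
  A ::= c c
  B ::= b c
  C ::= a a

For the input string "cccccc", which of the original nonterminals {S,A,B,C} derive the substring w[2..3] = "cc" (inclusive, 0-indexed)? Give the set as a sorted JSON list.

CNF form of G:
  S -> A X3 | T0 T0 | T1 B | T1 C | T1 T1
  A -> T0 T0
  B -> T1 T0
  C -> T2 T2
  T0 -> c
  T1 -> b
  T2 -> a
  X3 -> A S

CYK fill (cells [i..j] with 2 ≤ i ≤ j ≤ 3 only):
  cell(2,2) c: {T0}  orig:{}
  cell(3,3) c: {T0}  orig:{}
  cell(2,3) cc: {A,S}

Original NTs in T[2,3] deriving "cc": ["A", "S"]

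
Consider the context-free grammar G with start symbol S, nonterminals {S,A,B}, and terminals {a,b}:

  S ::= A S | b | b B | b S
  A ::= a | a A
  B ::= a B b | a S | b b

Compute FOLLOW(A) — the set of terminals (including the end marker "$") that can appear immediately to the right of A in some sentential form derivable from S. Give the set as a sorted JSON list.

Compute FIRST by fixpoint:
round 1:
  A via A→a: +{a}
  B via B→a B b: +{a}
  B via B→b b: +{b}
  S via S→A S: +{a}
  S via S→b: +{b}
  S: {a,b}  A: {a}  B: {a,b}
round 2: — fixpoint
  S: {a,b}  A: {a}  B: {a,b}

FOLLOW iteration:
FOLLOW(S) := {$}
pass 1:
  B→a B b: FOLLOW(B) ⊇ FIRST(b) = {b}; new: +{b}
  B→a S: FOLLOW(S) ⊇ FOLLOW(B) ⊇ {b}; new: +{b}
  S→A S: FOLLOW(A) ⊇ FIRST(S) = {a,b}; new: +{a,b}
  S→b B: FOLLOW(B) ⊇ FOLLOW(S) ⊇ {$,b}; new: +{$}
  FOLLOW(S)={$,b}  FOLLOW(A)={a,b}  FOLLOW(B)={$,b}
pass 2: — fixpoint
  FOLLOW(S)={$,b}  FOLLOW(A)={a,b}  FOLLOW(B)={$,b}

FOLLOW(A) = ["a", "b"]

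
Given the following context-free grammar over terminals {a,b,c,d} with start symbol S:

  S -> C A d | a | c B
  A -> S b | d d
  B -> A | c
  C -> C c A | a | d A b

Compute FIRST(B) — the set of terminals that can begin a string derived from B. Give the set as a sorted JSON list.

FIRST sets, iterate to fixpoint:
[1]
  A via A→d d: +{d}
  B via B→A: +{d}
  B via B→c: +{c}
  C via C→a: +{a}
  C via C→d A b: +{d}
  S via S→C A d: +{a,d}
  S via S→c B: +{c}
  FIRST(S)={a,c,d}  FIRST(A)={d}  FIRST(B)={c,d}  FIRST(C)={a,d}
[2]
  A via A→S b: +{a,c}
  B via B→A: +{a}
  FIRST(S)={a,c,d}  FIRST(A)={a,c,d}  FIRST(B)={a,c,d}  FIRST(C)={a,d}
[3] — fixpoint
  FIRST(S)={a,c,d}  FIRST(A)={a,c,d}  FIRST(B)={a,c,d}  FIRST(C)={a,d}

FIRST(B) = ["a", "c", "d"]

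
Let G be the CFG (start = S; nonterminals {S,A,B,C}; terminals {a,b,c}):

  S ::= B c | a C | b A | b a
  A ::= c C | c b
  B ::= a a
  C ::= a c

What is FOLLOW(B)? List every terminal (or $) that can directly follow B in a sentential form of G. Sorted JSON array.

Compute FIRST by fixpoint:
pass 1:
  A via A→c C: +{c}
  B via B→a a: +{a}
  C via C→a c: +{a}
  S via S→B c: +{a}
  S via S→b A: +{b}
  FIRST[S]={a,b}  FIRST[A]={c}  FIRST[B]={a}  FIRST[C]={a}
pass 2: (stable)
  FIRST[S]={a,b}  FIRST[A]={c}  FIRST[B]={a}  FIRST[C]={a}

FOLLOW sets:
initialize: $ ∈ FOLLOW(S)
round 1:
  S→B c: FOLLOW(B) ⊇ FIRST(c) = {c}; new: +{c}
  S→a C: FOLLOW(C) ⊇ FOLLOW(S) ⊇ {$}; new: +{$}
  S→b A: FOLLOW(A) ⊇ FOLLOW(S) ⊇ {$}; new: +{$}
  FOLLOW(S)={$}  FOLLOW(A)={$}  FOLLOW(B)={c}  FOLLOW(C)={$}
round 2: — fixpoint
  FOLLOW(S)={$}  FOLLOW(A)={$}  FOLLOW(B)={c}  FOLLOW(C)={$}

FOLLOW(B) = ["c"]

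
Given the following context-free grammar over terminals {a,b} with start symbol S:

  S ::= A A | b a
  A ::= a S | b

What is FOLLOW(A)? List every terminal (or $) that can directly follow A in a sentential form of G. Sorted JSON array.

FIRST iteration:
round 1:
  A via A→a S: +{a}
  A via A→b: +{b}
  S via S→A A: +{a,b}
  S: {a,b}  A: {a,b}
round 2: done
  S: {a,b}  A: {a,b}

FOLLOW sets:
FOLLOW(S) := {$}
pass 1:
  S→A A: FOLLOW(A) ⊇ FIRST(A) = {a,b}; new: +{a,b}
  S→A A: FOLLOW(A) ⊇ FOLLOW(S) ⊇ {$}; new: +{$}
  FOLLOW(S)={$}  FOLLOW(A)={$,a,b}
pass 2:
  A→a S: FOLLOW(S) ⊇ FOLLOW(A) ⊇ {$,a,b}; new: +{a,b}
  FOLLOW(S)={$,a,b}  FOLLOW(A)={$,a,b}
pass 3: (stable)
  FOLLOW(S)={$,a,b}  FOLLOW(A)={$,a,b}

FOLLOW(A) = ["$", "a", "b"]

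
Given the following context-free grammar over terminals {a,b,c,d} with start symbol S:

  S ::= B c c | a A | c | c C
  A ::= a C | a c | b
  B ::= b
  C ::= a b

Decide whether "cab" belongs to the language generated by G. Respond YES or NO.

CNF form of G:
  S -> B X3 | T0 A | T1 C | c
  A -> T0 C | T0 T1 | b
  B -> b
  C -> T0 T2
  T0 -> a
  T1 -> c
  T2 -> b
  X3 -> T1 T1

CYK table (by increasing span):
  cell(0,0) c: {S,T1}  orig:{S}
  cell(1,1) a: {T0}  orig:{}
  cell(2,2) b: {A,B,T2}  orig:{A,B}
  cell(0,1) ca: ∅
  cell(1,2) ab: {C,S}
  cell(0,2) cab: {S}

S ∈ T[0,2] ⇒ YES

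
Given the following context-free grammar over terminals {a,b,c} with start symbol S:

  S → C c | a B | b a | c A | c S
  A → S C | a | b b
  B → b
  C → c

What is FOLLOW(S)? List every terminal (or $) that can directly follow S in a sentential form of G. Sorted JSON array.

Compute FIRST by fixpoint:
round 1:
  A via A→a: +{a}
  A via A→b b: +{b}
  B via B→b: +{b}
  C via C→c: +{c}
  S via S→C c: +{c}
  S via S→a B: +{a}
  S via S→b a: +{b}
  S: {a,b,c}  A: {a,b}  B: {b}  C: {c}
round 2:
  A via A→S C: +{c}
  S: {a,b,c}  A: {a,b,c}  B: {b}  C: {c}
round 3: — fixpoint
  S: {a,b,c}  A: {a,b,c}  B: {b}  C: {c}

FOLLOW sets:
FOLLOW(S) := {$}
iter 1:
  A→S C: FOLLOW(S) ⊇ FIRST(C) = {c}; new: +{c}
  S→C c: FOLLOW(C) ⊇ FIRST(c) = {c}; new: +{c}
  S→a B: FOLLOW(B) ⊇ FOLLOW(S) ⊇ {$,c}; new: +{$,c}
  S→c A: FOLLOW(A) ⊇ FOLLOW(S) ⊇ {$,c}; new: +{$,c}
  FOLLOW(S)={$,c}  FOLLOW(A)={$,c}  FOLLOW(B)={$,c}  FOLLOW(C)={c}
iter 2:
  A→S C: FOLLOW(C) ⊇ FOLLOW(A) ⊇ {$,c}; new: +{$}
  FOLLOW(S)={$,c}  FOLLOW(A)={$,c}  FOLLOW(B)={$,c}  FOLLOW(C)={$,c}
iter 3: (stable)
  FOLLOW(S)={$,c}  FOLLOW(A)={$,c}  FOLLOW(B)={$,c}  FOLLOW(C)={$,c}

FOLLOW(S) = ["$", "c"]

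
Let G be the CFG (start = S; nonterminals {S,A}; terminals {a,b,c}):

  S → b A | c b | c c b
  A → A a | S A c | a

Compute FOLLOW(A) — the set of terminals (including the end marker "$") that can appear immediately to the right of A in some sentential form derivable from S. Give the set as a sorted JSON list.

FIRST sets, iterate to fixpoint:
pass 1:
  A via A→a: +{a}
  S via S→b A: +{b}
  S via S→c b: +{c}
  FIRST(S)={b,c}  FIRST(A)={a}
pass 2:
  A via A→S A c: +{b,c}
  FIRST(S)={b,c}  FIRST(A)={a,b,c}
pass 3: (no change)
  FIRST(S)={b,c}  FIRST(A)={a,b,c}

FOLLOW iteration:
FOLLOW(S) := {$}
iter 1:
  A→A a: FOLLOW(A) ⊇ FIRST(a) = {a}; new: +{a}
  A→S A c: FOLLOW(S) ⊇ FIRST(A) = {a,b,c}; new: +{a,b,c}
  A→S A c: FOLLOW(A) ⊇ FIRST(c) = {c}; new: +{c}
  S→b A: FOLLOW(A) ⊇ FOLLOW(S) ⊇ {$,a,b,c}; new: +{$,b}
  FOLLOW(S)={$,a,b,c}  FOLLOW(A)={$,a,b,c}
iter 2: (stable)
  FOLLOW(S)={$,a,b,c}  FOLLOW(A)={$,a,b,c}

FOLLOW(A) = ["$", "a", "b", "c"]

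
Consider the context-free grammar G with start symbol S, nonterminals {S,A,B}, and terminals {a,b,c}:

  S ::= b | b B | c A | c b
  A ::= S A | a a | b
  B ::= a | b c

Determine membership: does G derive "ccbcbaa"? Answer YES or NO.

Convert to CNF:
  S -> T1 B | T2 A | T2 T1 | b
  A -> S A | T0 T0 | b
  B -> T1 T2 | a
  T0 -> a
  T1 -> b
  T2 -> c

CYK fill:
  T[0,0] 'c' = {T2}  orig:{}
  T[1,1] 'c' = {T2}  orig:{}
  T[2,2] 'b' = {A,S,T1}  orig:{A,S}
  T[3,3] 'c' = {T2}  orig:{}
  T[4,4] 'b' = {A,S,T1}  orig:{A,S}
  T[5,5] 'a' = {B,T0}  orig:{B}
  T[6,6] 'a' = {B,T0}  orig:{B}
  T[0,1] 'cc' = ∅
  T[1,2] 'cb' = {S}
  T[2,3] 'bc' = {B}
  T[3,4] 'cb' = {S}
  T[4,5] 'ba' = {S}
  T[5,6] 'aa' = {A}
  T[0,2] 'ccb' = ∅
  T[1,3] 'cbc' = ∅
  T[2,4] 'bcb' = ∅
  T[3,5] 'cba' = ∅
  T[4,6] 'baa' = {A}
  T[0,3] 'ccbc' = ∅
  T[1,4] 'cbcb' = ∅
  T[2,5] 'bcba' = ∅
  T[3,6] 'cbaa' = {A,S}
  T[0,4] 'ccbcb' = ∅
  T[1,5] 'cbcba' = ∅
  T[2,6] 'bcbaa' = {A}
  T[0,5] 'ccbcba' = ∅
  T[1,6] 'cbcbaa' = {A,S}
  T[0,6] 'ccbcbaa' = {S}

S ∈ T[0,6] ⇒ YES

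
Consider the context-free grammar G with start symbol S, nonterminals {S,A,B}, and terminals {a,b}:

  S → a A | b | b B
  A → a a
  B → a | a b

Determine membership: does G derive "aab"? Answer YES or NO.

Convert to CNF:
  S -> T0 A | T1 B | b
  A -> T0 T0
  B -> T0 T1 | a
  T0 -> a
  T1 -> b

Fill CYK table bottom-up:
  [0..0]={B,T0}  "a"  orig:{B}
  [1..1]={B,T0}  "a"  orig:{B}
  [2..2]={S,T1}  "b"  orig:{S}
  [0..1]={A}  "aa"
  [1..2]={B}  "ab"
  [0..2]=∅  "aab"

S ∉ T[0,2] ⇒ NO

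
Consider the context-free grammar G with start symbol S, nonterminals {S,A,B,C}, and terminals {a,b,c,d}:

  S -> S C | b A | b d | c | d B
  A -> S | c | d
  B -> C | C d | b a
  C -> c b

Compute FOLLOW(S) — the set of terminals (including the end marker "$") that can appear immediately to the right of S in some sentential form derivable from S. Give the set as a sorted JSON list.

Compute FIRST by fixpoint:
round 1:
  A via A→c: +{c}
  A via A→d: +{d}
  B via B→b a: +{b}
  C via C→c b: +{c}
  S via S→b A: +{b}
  S via S→c: +{c}
  S via S→d B: +{d}
  FIRST(S)={b,c,d}  FIRST(A)={c,d}  FIRST(B)={b}  FIRST(C)={c}
round 2:
  A via A→S: +{b}
  B via B→C: +{c}
  FIRST(S)={b,c,d}  FIRST(A)={b,c,d}  FIRST(B)={b,c}  FIRST(C)={c}
round 3: (no change)
  FIRST(S)={b,c,d}  FIRST(A)={b,c,d}  FIRST(B)={b,c}  FIRST(C)={c}

FOLLOW sets:
FOLLOW(S) := {$}
pass 1:
  B→C d: FOLLOW(C) ⊇ FIRST(d) = {d}; new: +{d}
  S→S C: FOLLOW(S) ⊇ FIRST(C) = {c}; new: +{c}
  S→S C: FOLLOW(C) ⊇ FOLLOW(S) ⊇ {$,c}; new: +{$,c}
  S→b A: FOLLOW(A) ⊇ FOLLOW(S) ⊇ {$,c}; new: +{$,c}
  S→d B: FOLLOW(B) ⊇ FOLLOW(S) ⊇ {$,c}; new: +{$,c}
  FOLLOW[S]={$,c}  FOLLOW[A]={$,c}  FOLLOW[B]={$,c}  FOLLOW[C]={$,c,d}
pass 2: (stable)
  FOLLOW[S]={$,c}  FOLLOW[A]={$,c}  FOLLOW[B]={$,c}  FOLLOW[C]={$,c,d}

FOLLOW(S) = ["$", "c"]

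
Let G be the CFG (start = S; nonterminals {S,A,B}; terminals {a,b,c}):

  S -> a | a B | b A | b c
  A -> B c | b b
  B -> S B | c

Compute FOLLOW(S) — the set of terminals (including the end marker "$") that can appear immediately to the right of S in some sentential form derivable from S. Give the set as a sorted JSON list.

Compute FIRST by fixpoint:
pass 1:
  A via A→b b: +{b}
  B via B→c: +{c}
  S via S→a: +{a}
  S via S→b A: +{b}
  S: {a,b}  A: {b}  B: {c}
pass 2:
  A via A→B c: +{c}
  B via B→S B: +{a,b}
  S: {a,b}  A: {b,c}  B: {a,b,c}
pass 3:
  A via A→B c: +{a}
  S: {a,b}  A: {a,b,c}  B: {a,b,c}
pass 4: (no change)
  S: {a,b}  A: {a,b,c}  B: {a,b,c}

Compute FOLLOW by fixpoint:
initialize: $ ∈ FOLLOW(S)
[1]
  A→B c: FOLLOW(B) ⊇ FIRST(c) = {c}; new: +{c}
  B→S B: FOLLOW(S) ⊇ FIRST(B) = {a,b,c}; new: +{a,b,c}
  S→a B: FOLLOW(B) ⊇ FOLLOW(S) ⊇ {$,a,b,c}; new: +{$,a,b}
  S→b A: FOLLOW(A) ⊇ FOLLOW(S) ⊇ {$,a,b,c}; new: +{$,a,b,c}
  FOLLOW(S)={$,a,b,c}  FOLLOW(A)={$,a,b,c}  FOLLOW(B)={$,a,b,c}
[2] (stable)
  FOLLOW(S)={$,a,b,c}  FOLLOW(A)={$,a,b,c}  FOLLOW(B)={$,a,b,c}

FOLLOW(S) = ["$", "a", "b", "c"]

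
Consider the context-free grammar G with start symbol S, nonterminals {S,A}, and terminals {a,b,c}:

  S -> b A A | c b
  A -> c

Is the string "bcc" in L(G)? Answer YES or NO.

Convert to CNF:
  S -> T0 X2 | T1 T0
  A -> c
  T0 -> b
  T1 -> c
  X2 -> A A

CYK table (by increasing span):
  [0..0]={T0}  "b"  orig:{}
  [1..1]={A,T1}  "c"  orig:{A}
  [2..2]={A,T1}  "c"  orig:{A}
  [0..1]=∅  "bc"
  [1..2]={X2}  "cc"  orig:{}
  [0..2]={S}  "bcc"

S ∈ T[0,2] ⇒ YES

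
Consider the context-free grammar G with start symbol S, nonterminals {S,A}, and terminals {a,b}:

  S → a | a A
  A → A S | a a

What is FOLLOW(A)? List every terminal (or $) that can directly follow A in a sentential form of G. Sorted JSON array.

FIRST sets, iterate to fixpoint:
iter 1:
  A via A→a a: +{a}
  S via S→a: +{a}
  S: {a}  A: {a}
iter 2: done
  S: {a}  A: {a}

FOLLOW sets:
FOLLOW(S) := {$}
[1]
  A→A S: FOLLOW(A) ⊇ FIRST(S) = {a}; new: +{a}
  A→A S: FOLLOW(S) ⊇ FOLLOW(A) ⊇ {a}; new: +{a}
  S→a A: FOLLOW(A) ⊇ FOLLOW(S) ⊇ {$,a}; new: +{$}
  FOLLOW(S)={$,a}  FOLLOW(A)={$,a}
[2] done
  FOLLOW(S)={$,a}  FOLLOW(A)={$,a}

FOLLOW(A) = ["$", "a"]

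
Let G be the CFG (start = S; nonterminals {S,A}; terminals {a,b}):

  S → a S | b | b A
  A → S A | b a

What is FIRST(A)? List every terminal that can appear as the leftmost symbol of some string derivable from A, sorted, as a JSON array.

FIRST iteration:
round 1:
  A via A→b a: +{b}
  S via S→a S: +{a}
  S via S→b: +{b}
  FIRST(S)={a,b}  FIRST(A)={b}
round 2:
  A via A→S A: +{a}
  FIRST(S)={a,b}  FIRST(A)={a,b}
round 3: — fixpoint
  FIRST(S)={a,b}  FIRST(A)={a,b}

FIRST(A) = ["a", "b"]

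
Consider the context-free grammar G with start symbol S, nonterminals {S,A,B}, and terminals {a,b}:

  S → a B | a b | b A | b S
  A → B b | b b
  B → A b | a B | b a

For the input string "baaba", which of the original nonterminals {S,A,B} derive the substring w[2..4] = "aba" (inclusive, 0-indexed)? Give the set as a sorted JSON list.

Convert to CNF:
  S -> T0 A | T0 S | T1 B | T1 T0
  A -> B T0 | T0 T0
  B -> A T0 | T0 T1 | T1 B
  T0 -> b
  T1 -> a

Fill CYK table bottom-up — only the sub-triangle for w[2..4]:
  [2..2]={T1}  "a"  orig:{}
  [3..3]={T0}  "b"  orig:{}
  [4..4]={T1}  "a"  orig:{}
  [2..3]={S}  "ab"
  [3..4]={B}  "ba"
  [2..4]={B,S}  "aba"

Original NTs in T[2,4] deriving "aba": ["B", "S"]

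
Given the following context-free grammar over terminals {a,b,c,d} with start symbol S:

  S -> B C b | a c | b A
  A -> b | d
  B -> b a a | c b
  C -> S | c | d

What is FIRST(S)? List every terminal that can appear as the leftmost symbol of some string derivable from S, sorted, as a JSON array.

Compute FIRST by fixpoint:
[1]
  A via A→b: +{b}
  A via A→d: +{d}
  B via B→b a a: +{b}
  B via B→c b: +{c}
  C via C→c: +{c}
  C via C→d: +{d}
  S via S→B C b: +{b,c}
  S via S→a c: +{a}
  FIRST[S]={a,b,c}  FIRST[A]={b,d}  FIRST[B]={b,c}  FIRST[C]={c,d}
[2]
  C via C→S: +{a,b}
  FIRST[S]={a,b,c}  FIRST[A]={b,d}  FIRST[B]={b,c}  FIRST[C]={a,b,c,d}
[3] (no change)
  FIRST[S]={a,b,c}  FIRST[A]={b,d}  FIRST[B]={b,c}  FIRST[C]={a,b,c,d}

FIRST(S) = ["a", "b", "c"]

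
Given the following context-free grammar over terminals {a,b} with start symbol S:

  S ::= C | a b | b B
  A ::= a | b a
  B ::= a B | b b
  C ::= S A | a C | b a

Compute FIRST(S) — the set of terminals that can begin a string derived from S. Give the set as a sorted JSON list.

Compute FIRST by fixpoint:
[1]
  A via A→a: +{a}
  A via A→b a: +{b}
  B via B→a B: +{a}
  B via B→b b: +{b}
  C via C→a C: +{a}
  C via C→b a: +{b}
  S via S→C: +{a,b}
  FIRST(S)={a,b}  FIRST(A)={a,b}  FIRST(B)={a,b}  FIRST(C)={a,b}
[2] (no change)
  FIRST(S)={a,b}  FIRST(A)={a,b}  FIRST(B)={a,b}  FIRST(C)={a,b}

FIRST(S) = ["a", "b"]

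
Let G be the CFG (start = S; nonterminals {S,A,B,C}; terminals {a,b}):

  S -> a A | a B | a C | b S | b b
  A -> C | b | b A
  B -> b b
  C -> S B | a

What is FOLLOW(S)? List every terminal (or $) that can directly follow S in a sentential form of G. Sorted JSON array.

Compute FIRST by fixpoint:
round 1:
  A via A→b: +{b}
  B via B→b b: +{b}
  C via C→a: +{a}
  S via S→a A: +{a}
  S via S→b S: +{b}
  FIRST[S]={a,b}  FIRST[A]={b}  FIRST[B]={b}  FIRST[C]={a}
round 2:
  A via A→C: +{a}
  C via C→S B: +{b}
  FIRST[S]={a,b}  FIRST[A]={a,b}  FIRST[B]={b}  FIRST[C]={a,b}
round 3: (no change)
  FIRST[S]={a,b}  FIRST[A]={a,b}  FIRST[B]={b}  FIRST[C]={a,b}

FOLLOW sets:
initialize: $ ∈ FOLLOW(S)
[1]
  C→S B: FOLLOW(S) ⊇ FIRST(B) = {b}; new: +{b}
  S→a A: FOLLOW(A) ⊇ FOLLOW(S) ⊇ {$,b}; new: +{$,b}
  S→a B: FOLLOW(B) ⊇ FOLLOW(S) ⊇ {$,b}; new: +{$,b}
  S→a C: FOLLOW(C) ⊇ FOLLOW(S) ⊇ {$,b}; new: +{$,b}
  FOLLOW(S)={$,b}  FOLLOW(A)={$,b}  FOLLOW(B)={$,b}  FOLLOW(C)={$,b}
[2] done
  FOLLOW(S)={$,b}  FOLLOW(A)={$,b}  FOLLOW(B)={$,b}  FOLLOW(C)={$,b}

FOLLOW(S) = ["$", "b"]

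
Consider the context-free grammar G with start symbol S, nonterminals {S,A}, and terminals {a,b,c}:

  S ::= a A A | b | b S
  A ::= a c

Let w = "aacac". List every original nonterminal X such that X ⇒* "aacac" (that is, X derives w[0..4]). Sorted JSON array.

CNF form of G:
  S -> T0 X3 | T2 S | b
  A -> T0 T1
  T0 -> a
  T1 -> c
  T2 -> b
  X3 -> A A

CYK table (by increasing span) (cells [i..j] with 0 ≤ i ≤ j ≤ 4 only):
  [0..0]={T0}  "a"  orig:{}
  [1..1]={T0}  "a"  orig:{}
  [2..2]={T1}  "c"  orig:{}
  [3..3]={T0}  "a"  orig:{}
  [4..4]={T1}  "c"  orig:{}
  [0..1]=∅  "aa"
  [1..2]={A}  "ac"
  [2..3]=∅  "ca"
  [3..4]={A}  "ac"
  [0..2]=∅  "aac"
  [1..3]=∅  "aca"
  [2..4]=∅  "cac"
  [0..3]=∅  "aaca"
  [1..4]={X3}  "acac"  orig:{}
  [0..4]={S}  "aacac"

Original NTs in T[0,4] deriving "aacac": ["S"]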